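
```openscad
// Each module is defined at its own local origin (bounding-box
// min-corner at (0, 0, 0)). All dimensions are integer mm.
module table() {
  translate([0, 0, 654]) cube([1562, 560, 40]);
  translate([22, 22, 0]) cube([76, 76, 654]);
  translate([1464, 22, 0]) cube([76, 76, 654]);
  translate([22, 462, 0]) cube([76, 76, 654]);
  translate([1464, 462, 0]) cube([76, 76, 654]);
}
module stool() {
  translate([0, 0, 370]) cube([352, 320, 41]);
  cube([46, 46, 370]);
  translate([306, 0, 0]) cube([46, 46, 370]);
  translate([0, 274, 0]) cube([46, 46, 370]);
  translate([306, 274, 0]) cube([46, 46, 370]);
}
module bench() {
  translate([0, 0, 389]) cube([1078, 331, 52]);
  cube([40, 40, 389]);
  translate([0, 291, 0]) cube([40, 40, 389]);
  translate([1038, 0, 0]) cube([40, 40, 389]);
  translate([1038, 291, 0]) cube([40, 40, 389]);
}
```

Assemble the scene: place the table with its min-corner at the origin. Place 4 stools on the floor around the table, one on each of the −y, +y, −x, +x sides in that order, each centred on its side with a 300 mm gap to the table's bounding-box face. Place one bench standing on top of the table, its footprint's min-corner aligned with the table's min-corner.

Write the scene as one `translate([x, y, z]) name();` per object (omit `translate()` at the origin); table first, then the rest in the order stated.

table();
translate([605, -620, 0]) stool();
translate([605, 860, 0]) stool();
translate([-652, 120, 0]) stool();
translate([1862, 120, 0]) stool();
translate([0, 0, 694]) bench();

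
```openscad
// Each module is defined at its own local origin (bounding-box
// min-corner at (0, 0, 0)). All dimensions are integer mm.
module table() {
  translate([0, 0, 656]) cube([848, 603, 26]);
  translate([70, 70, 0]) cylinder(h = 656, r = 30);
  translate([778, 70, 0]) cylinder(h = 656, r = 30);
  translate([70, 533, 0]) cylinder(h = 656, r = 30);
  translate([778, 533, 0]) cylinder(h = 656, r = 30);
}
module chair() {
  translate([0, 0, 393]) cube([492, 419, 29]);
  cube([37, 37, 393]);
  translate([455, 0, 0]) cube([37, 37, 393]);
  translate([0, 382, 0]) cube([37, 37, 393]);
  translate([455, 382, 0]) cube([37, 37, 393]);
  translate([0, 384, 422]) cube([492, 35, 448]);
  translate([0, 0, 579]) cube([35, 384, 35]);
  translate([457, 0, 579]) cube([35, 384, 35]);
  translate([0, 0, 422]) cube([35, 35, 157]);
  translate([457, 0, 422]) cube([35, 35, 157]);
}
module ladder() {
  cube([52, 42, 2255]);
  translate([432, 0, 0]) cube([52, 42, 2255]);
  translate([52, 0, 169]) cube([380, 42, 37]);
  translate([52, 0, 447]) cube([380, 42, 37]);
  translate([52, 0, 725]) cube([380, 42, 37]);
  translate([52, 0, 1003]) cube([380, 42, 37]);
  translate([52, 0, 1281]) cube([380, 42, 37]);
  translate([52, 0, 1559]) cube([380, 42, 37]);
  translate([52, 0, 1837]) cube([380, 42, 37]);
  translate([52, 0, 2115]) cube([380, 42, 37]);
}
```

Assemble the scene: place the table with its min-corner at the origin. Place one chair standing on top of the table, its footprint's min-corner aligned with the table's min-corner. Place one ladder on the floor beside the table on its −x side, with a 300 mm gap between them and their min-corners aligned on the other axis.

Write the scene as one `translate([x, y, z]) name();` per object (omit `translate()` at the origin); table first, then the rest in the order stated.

table();
translate([0, 0, 682]) chair();
translate([-784, 0, 0]) ladder();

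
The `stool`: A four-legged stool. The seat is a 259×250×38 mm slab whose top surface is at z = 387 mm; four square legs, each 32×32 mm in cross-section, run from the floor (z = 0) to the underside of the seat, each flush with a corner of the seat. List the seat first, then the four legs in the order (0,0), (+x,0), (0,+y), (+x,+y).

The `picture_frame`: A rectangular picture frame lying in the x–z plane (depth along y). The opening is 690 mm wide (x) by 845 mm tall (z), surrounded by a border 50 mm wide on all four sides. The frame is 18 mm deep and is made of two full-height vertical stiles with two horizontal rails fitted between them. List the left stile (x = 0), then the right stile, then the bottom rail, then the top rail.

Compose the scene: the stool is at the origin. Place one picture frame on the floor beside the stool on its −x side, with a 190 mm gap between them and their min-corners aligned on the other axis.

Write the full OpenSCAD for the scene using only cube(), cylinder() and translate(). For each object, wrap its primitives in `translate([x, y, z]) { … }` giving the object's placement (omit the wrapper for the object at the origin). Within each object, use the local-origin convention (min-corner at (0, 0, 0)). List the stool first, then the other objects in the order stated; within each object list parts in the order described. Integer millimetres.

translate([0, 0, 349]) cube([259, 250, 38]);
cube([32, 32, 349]);
translate([227, 0, 0]) cube([32, 32, 349]);
translate([0, 218, 0]) cube([32, 32, 349]);
translate([227, 218, 0]) cube([32, 32, 349]);
translate([-980, 0, 0]) {
  cube([50, 18, 945]);
  translate([740, 0, 0]) cube([50, 18, 945]);
  translate([50, 0, 0]) cube([690, 18, 50]);
  translate([50, 0, 895]) cube([690, 18, 50]);
}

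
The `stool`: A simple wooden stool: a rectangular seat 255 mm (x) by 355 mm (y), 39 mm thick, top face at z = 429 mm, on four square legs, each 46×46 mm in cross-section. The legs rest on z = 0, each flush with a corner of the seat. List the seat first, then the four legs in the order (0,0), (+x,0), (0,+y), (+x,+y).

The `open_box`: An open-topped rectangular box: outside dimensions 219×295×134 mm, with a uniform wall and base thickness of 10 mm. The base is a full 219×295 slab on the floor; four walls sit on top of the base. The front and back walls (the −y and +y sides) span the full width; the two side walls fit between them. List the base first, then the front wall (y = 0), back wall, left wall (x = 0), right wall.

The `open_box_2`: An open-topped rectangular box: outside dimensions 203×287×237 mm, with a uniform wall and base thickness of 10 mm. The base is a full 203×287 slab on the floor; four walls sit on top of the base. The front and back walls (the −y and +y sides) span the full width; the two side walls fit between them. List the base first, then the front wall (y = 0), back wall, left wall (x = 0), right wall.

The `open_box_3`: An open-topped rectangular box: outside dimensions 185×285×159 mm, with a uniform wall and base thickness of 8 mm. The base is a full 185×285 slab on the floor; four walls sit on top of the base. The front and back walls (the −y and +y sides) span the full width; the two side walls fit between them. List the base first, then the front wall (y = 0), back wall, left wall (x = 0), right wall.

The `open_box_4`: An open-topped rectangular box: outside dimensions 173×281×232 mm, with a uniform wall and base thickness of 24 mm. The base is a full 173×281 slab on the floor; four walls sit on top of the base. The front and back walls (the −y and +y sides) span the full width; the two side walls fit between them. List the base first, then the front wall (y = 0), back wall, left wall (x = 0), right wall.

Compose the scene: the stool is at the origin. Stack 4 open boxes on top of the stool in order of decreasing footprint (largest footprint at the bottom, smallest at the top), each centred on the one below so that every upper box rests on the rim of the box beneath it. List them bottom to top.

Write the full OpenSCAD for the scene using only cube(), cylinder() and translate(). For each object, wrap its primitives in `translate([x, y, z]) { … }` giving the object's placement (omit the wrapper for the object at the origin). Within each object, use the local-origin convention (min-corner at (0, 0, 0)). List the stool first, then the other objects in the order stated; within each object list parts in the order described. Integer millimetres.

translate([0, 0, 390]) cube([255, 355, 39]);
cube([46, 46, 390]);
translate([209, 0, 0]) cube([46, 46, 390]);
translate([0, 309, 0]) cube([46, 46, 390]);
translate([209, 309, 0]) cube([46, 46, 390]);
translate([18, 30, 429]) {
  cube([219, 295, 10]);
  translate([0, 0, 10]) cube([219, 10, 124]);
  translate([0, 285, 10]) cube([219, 10, 124]);
  translate([0, 10, 10]) cube([10, 275, 124]);
  translate([209, 10, 10]) cube([10, 275, 124]);
}
translate([26, 34, 563]) {
  cube([203, 287, 10]);
  translate([0, 0, 10]) cube([203, 10, 227]);
  translate([0, 277, 10]) cube([203, 10, 227]);
  translate([0, 10, 10]) cube([10, 267, 227]);
  translate([193, 10, 10]) cube([10, 267, 227]);
}
translate([35, 35, 800]) {
  cube([185, 285, 8]);
  translate([0, 0, 8]) cube([185, 8, 151]);
  translate([0, 277, 8]) cube([185, 8, 151]);
  translate([0, 8, 8]) cube([8, 269, 151]);
  translate([177, 8, 8]) cube([8, 269, 151]);
}
translate([41, 37, 959]) {
  cube([173, 281, 24]);
  translate([0, 0, 24]) cube([173, 24, 208]);
  translate([0, 257, 24]) cube([173, 24, 208]);
  translate([0, 24, 24]) cube([24, 233, 208]);
  translate([149, 24, 24]) cube([24, 233, 208]);
}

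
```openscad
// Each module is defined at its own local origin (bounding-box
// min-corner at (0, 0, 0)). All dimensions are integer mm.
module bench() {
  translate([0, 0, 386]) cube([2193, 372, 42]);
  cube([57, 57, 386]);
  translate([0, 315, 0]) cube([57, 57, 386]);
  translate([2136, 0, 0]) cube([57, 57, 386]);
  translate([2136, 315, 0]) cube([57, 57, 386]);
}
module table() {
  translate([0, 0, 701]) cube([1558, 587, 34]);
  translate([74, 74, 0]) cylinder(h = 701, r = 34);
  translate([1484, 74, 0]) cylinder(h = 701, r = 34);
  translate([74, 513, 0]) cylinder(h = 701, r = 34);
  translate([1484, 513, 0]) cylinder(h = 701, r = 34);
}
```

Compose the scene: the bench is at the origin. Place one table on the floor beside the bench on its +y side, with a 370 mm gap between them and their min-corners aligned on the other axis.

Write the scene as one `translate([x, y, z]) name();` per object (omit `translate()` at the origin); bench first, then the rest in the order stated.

bench();
translate([0, 742, 0]) table();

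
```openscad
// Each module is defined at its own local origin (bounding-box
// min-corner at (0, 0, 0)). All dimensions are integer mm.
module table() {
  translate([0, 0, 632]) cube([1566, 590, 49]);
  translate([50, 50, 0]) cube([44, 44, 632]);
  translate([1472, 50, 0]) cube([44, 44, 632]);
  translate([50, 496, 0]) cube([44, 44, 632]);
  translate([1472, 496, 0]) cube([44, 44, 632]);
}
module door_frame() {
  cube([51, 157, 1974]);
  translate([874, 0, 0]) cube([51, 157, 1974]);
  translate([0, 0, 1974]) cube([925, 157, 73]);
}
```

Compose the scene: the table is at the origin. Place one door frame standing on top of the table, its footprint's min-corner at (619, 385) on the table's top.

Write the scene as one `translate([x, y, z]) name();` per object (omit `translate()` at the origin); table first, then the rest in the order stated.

table();
translate([619, 385, 681]) door_frame();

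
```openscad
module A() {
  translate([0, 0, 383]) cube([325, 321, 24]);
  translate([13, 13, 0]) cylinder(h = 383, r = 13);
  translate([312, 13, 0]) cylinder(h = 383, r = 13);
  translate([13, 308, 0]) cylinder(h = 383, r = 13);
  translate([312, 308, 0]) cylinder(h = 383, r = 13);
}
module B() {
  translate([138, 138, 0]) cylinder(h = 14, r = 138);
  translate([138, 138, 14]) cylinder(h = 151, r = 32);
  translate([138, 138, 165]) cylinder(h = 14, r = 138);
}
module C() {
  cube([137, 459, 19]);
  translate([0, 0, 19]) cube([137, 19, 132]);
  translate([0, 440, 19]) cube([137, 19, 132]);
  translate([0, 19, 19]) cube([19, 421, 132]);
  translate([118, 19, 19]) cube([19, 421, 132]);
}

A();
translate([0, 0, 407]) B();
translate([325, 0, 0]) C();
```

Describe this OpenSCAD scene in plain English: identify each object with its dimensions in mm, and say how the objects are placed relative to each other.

A is a four-legged stool. The seat is a 325×321×24 mm slab whose top surface is at z = 407 mm; four round legs, each 26 mm in diameter, run from the floor (z = 0) to the underside of the seat, each leg's axis is inset half a diameter from the nearest pair of seat edges (so the leg's bounding box is flush with the corner).

B is a spool: two coaxial disc flanges of radius 138 mm and thickness 14 mm, joined by a core cylinder of radius 32 mm and height 151 mm. The lower flange rests on z = 0 and the three cylinders share a vertical axis.

C is an open-topped rectangular box: outside dimensions 137×459×151 mm, with a uniform wall and base thickness of 19 mm. The base is a full 137×459 slab on the floor; four walls sit on top of the base. The front and back walls (the −y and +y sides) span the full width; the two side walls fit between them.

The spool is on top of the stool. The open box is against the stool's +x side, with their −y faces flush.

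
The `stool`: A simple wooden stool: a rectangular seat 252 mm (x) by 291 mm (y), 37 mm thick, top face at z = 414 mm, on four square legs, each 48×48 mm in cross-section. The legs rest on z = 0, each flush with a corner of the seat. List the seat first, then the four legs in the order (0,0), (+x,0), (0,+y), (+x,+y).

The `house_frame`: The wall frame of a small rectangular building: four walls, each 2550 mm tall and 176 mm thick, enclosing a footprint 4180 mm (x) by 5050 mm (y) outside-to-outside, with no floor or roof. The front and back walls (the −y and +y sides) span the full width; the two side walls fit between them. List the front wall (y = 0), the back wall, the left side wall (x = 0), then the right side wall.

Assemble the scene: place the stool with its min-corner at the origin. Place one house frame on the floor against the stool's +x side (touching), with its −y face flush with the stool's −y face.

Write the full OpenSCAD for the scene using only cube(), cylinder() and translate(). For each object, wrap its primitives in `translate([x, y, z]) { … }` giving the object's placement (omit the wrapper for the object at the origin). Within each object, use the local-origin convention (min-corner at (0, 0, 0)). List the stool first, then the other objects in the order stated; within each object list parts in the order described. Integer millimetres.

translate([0, 0, 377]) cube([252, 291, 37]);
cube([48, 48, 377]);
translate([204, 0, 0]) cube([48, 48, 377]);
translate([0, 243, 0]) cube([48, 48, 377]);
translate([204, 243, 0]) cube([48, 48, 377]);
translate([252, 0, 0]) {
  cube([4180, 176, 2550]);
  translate([0, 4874, 0]) cube([4180, 176, 2550]);
  translate([0, 176, 0]) cube([176, 4698, 2550]);
  translate([4004, 176, 0]) cube([176, 4698, 2550]);
}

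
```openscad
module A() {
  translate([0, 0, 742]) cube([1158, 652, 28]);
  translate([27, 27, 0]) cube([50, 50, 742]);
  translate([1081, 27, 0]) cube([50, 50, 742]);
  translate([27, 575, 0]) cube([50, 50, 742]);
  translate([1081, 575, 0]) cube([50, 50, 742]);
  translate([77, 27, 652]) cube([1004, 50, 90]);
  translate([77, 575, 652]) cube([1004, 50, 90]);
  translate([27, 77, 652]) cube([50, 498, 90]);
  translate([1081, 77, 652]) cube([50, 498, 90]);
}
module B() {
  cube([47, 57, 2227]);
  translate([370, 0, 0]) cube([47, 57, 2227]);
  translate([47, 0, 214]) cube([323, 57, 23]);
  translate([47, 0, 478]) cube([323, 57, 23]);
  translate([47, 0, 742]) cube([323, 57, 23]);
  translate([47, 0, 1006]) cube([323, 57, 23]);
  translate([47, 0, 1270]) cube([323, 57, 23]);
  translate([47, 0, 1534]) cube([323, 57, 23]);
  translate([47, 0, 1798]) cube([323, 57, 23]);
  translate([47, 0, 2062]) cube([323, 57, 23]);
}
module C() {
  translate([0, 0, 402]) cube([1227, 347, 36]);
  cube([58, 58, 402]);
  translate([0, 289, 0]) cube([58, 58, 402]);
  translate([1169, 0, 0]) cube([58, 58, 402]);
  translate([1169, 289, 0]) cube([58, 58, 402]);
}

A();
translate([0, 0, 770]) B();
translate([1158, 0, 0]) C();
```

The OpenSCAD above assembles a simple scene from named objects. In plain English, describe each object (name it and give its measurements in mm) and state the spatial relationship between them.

A is a table with a 1158×652 mm rectangular top, 28 mm thick, top surface at z = 770 mm, supported by four 50×50 mm square legs, each inset 27 mm from the nearest pair of top edges, running from the floor. Four apron rails, 50 mm thick and 90 mm tall, run between adjacent legs with their top edges flush with the underside of the top and their outer faces flush with the legs' outer faces.

B is a straight ladder. Two 47×57 mm vertical rails, 2227 mm tall, stand 417 mm apart (outside-to-outside) with their front faces coplanar on the −y side. 8 rungs, each 57 mm deep and 23 mm tall, span between the inner faces of the rails, front faces flush with the rails. The lowest rung's underside is at z = 214 mm and rungs are spaced 264 mm apart (underside to underside).

C is a bench: a 1227×347 mm seat slab, 36 mm thick, top at z = 438 mm, on four 58×58 mm square legs flush with the seat corners and standing on z = 0.

The ladder is on top of the table. The bench is against the table's +x side, with their −y faces flush.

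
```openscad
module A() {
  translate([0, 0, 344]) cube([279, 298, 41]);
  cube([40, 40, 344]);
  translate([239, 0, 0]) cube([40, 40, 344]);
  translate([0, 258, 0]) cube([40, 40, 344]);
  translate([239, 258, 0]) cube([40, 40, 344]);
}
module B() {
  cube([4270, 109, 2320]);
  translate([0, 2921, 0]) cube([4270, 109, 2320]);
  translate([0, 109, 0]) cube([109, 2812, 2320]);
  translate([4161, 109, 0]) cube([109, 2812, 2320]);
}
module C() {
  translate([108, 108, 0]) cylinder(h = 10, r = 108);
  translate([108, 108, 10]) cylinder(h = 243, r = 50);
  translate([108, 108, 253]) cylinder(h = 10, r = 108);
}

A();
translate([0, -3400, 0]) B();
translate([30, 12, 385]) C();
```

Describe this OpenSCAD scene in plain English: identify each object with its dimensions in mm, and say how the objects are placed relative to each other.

A is a simple wooden stool: a rectangular seat 279 mm (x) by 298 mm (y), 41 mm thick, top face at z = 385 mm, on four square legs, each 40×40 mm in cross-section. The legs rest on z = 0, each flush with a corner of the seat.

B is a box-shaped house frame (walls only): outside footprint 4270×3030 mm, wall height 2320 mm, wall thickness 109 mm. The two y-facing walls run the full x-width; the two x-facing walls fit between the inner faces of the y-facing walls.

C is a spool: two coaxial disc flanges of radius 108 mm and thickness 10 mm, joined by a core cylinder of radius 50 mm and height 243 mm. The lower flange rests on z = 0 and the three cylinders share a vertical axis.

The house frame is on the floor beside the stool on its −y side. The spool is on top of the stool.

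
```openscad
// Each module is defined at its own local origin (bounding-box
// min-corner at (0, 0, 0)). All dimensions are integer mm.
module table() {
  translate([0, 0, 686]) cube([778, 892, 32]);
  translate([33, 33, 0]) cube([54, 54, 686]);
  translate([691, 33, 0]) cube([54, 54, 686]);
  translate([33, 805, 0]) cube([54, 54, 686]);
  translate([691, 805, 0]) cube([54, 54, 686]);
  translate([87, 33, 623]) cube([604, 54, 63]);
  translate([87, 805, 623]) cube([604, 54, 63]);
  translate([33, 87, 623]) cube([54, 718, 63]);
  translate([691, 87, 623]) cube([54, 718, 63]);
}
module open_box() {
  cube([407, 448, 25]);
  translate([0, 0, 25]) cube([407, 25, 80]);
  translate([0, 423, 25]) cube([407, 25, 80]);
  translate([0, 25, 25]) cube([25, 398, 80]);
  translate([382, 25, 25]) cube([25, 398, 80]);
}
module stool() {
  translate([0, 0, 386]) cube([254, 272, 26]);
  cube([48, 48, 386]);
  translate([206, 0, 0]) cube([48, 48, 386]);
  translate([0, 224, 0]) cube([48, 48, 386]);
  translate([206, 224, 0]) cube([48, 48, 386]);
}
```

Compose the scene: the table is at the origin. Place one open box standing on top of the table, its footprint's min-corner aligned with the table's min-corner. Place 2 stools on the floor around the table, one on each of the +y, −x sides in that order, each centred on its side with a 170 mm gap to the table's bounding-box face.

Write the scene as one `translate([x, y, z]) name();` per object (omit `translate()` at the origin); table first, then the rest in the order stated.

table();
translate([0, 0, 718]) open_box();
translate([262, 1062, 0]) stool();
translate([-424, 310, 0]) stool();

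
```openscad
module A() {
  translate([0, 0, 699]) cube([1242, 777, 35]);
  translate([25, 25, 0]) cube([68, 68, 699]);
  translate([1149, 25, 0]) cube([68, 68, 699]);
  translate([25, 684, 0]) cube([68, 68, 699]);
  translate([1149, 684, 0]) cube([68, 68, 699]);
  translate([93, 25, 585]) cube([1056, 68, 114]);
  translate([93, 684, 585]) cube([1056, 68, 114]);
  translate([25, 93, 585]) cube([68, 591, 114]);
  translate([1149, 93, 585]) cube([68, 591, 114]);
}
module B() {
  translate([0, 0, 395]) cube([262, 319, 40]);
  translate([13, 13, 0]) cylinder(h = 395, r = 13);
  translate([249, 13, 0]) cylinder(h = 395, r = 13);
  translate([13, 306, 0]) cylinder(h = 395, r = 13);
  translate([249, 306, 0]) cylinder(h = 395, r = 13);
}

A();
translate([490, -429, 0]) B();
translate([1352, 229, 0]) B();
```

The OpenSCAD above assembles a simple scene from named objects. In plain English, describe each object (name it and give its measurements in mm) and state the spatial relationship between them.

A is a table: top 1242 mm (x) × 777 mm (y), 35 mm thick, upper face at z = 734 mm, on four 68×68 mm square legs, each inset 25 mm from the nearest pair of top edges, running from z = 0 to the bottom of the top. Four apron rails, 68 mm thick and 114 mm tall, run between adjacent legs with their top edges flush with the underside of the top and their outer faces flush with the legs' outer faces.

B is a simple wooden stool: a rectangular seat 262 mm (x) by 319 mm (y), 40 mm thick, top face at z = 435 mm, on four round legs, each 26 mm in diameter. The legs rest on z = 0, each leg's axis is inset half a diameter from the nearest pair of seat edges (so the leg's bounding box is flush with the corner).

Two stools sit around the table at the −y, +x sides.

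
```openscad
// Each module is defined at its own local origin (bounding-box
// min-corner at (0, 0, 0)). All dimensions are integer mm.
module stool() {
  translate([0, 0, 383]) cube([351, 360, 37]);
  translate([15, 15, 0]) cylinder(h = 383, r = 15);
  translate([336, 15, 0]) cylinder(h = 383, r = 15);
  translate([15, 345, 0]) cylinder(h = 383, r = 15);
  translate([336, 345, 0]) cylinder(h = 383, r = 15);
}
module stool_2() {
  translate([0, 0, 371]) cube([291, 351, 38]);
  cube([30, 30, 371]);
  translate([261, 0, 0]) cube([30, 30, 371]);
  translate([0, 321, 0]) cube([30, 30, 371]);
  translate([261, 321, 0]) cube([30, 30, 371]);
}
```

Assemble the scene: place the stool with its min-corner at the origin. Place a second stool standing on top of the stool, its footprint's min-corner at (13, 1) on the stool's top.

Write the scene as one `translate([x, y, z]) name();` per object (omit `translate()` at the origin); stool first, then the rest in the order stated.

stool();
translate([13, 1, 420]) stool_2();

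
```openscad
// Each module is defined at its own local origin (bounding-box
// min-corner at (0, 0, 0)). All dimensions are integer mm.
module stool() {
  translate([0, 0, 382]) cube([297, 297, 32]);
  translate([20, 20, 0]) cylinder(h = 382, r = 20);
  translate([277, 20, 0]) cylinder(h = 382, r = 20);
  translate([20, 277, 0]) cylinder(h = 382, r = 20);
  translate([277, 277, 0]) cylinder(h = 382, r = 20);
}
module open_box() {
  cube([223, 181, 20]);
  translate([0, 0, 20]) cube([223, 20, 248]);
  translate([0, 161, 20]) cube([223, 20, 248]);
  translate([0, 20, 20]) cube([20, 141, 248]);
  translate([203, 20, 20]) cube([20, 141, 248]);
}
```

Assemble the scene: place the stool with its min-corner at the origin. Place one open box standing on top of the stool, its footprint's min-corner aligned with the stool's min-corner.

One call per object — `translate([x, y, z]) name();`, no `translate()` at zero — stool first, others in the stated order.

stool();
translate([0, 0, 414]) open_box();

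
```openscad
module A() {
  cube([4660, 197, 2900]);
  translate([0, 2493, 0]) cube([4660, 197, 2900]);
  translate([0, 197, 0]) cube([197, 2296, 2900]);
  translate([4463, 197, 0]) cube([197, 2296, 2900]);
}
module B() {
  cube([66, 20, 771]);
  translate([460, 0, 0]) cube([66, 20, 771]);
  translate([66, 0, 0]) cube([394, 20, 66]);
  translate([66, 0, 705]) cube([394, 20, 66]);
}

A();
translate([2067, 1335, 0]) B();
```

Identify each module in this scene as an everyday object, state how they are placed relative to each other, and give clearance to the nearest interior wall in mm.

A is a house frame. B is a picture frame. The picture frame sits inside the house frame, centred. The clearance to the nearest interior wall is 1138 mm.

Clearances: x = 1870, y = 1138; minimum 1138 mm.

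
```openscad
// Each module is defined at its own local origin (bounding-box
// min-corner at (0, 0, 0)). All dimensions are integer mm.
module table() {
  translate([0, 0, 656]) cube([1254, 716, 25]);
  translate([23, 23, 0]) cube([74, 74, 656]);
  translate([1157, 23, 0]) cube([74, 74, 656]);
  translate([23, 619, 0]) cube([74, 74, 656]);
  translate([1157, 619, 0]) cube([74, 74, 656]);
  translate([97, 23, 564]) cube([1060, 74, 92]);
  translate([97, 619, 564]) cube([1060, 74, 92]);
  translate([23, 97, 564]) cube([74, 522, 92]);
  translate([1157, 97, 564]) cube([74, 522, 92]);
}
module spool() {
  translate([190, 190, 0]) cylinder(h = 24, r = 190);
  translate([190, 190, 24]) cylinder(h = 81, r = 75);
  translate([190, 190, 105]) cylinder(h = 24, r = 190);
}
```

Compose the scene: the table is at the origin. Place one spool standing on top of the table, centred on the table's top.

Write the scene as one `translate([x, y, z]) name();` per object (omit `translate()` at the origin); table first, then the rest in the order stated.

table();
translate([437, 168, 681]) spool();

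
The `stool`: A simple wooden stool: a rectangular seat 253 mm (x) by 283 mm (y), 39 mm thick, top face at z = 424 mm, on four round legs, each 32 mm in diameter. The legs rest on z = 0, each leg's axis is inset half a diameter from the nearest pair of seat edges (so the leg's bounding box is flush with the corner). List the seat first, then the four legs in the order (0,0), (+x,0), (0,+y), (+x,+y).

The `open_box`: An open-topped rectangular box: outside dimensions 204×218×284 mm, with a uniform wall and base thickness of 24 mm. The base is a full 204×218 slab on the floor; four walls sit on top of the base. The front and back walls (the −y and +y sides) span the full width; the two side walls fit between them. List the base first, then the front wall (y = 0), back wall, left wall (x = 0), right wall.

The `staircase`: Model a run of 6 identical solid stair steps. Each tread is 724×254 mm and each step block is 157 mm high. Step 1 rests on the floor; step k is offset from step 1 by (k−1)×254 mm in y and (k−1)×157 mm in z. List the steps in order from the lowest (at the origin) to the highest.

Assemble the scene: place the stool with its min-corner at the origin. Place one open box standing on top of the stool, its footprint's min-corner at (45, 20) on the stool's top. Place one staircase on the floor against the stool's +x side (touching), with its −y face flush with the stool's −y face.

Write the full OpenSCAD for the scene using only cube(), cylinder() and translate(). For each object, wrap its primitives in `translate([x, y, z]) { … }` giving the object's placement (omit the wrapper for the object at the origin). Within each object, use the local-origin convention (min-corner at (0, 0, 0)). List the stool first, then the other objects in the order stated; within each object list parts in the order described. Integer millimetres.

translate([0, 0, 385]) cube([253, 283, 39]);
translate([16, 16, 0]) cylinder(h = 385, r = 16);
translate([237, 16, 0]) cylinder(h = 385, r = 16);
translate([16, 267, 0]) cylinder(h = 385, r = 16);
translate([237, 267, 0]) cylinder(h = 385, r = 16);
translate([45, 20, 424]) {
  cube([204, 218, 24]);
  translate([0, 0, 24]) cube([204, 24, 260]);
  translate([0, 194, 24]) cube([204, 24, 260]);
  translate([0, 24, 24]) cube([24, 170, 260]);
  translate([180, 24, 24]) cube([24, 170, 260]);
}
translate([253, 0, 0]) {
  cube([724, 254, 157]);
  translate([0, 254, 157]) cube([724, 254, 157]);
  translate([0, 508, 314]) cube([724, 254, 157]);
  translate([0, 762, 471]) cube([724, 254, 157]);
  translate([0, 1016, 628]) cube([724, 254, 157]);
  translate([0, 1270, 785]) cube([724, 254, 157]);
}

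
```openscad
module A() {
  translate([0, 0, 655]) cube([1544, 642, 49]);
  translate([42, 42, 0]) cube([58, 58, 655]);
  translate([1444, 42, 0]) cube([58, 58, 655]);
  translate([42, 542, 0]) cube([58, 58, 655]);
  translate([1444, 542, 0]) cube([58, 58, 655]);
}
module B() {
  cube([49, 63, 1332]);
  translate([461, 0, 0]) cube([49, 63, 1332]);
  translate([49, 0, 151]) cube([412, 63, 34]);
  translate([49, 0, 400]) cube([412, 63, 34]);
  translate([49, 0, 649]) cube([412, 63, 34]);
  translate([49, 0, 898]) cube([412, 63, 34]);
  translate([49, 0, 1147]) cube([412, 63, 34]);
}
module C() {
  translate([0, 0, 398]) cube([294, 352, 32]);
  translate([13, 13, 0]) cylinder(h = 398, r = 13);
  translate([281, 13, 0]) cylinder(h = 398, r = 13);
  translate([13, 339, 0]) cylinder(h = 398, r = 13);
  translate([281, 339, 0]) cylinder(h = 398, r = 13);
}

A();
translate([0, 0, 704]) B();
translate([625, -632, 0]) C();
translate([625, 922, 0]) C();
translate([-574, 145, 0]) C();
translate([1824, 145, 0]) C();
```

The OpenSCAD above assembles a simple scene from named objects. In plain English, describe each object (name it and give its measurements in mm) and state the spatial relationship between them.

A is a table: top 1544 mm (x) × 642 mm (y), 49 mm thick, upper face at z = 704 mm, on four 58×58 mm square legs, each inset 42 mm from the nearest pair of top edges, running from z = 0 to the bottom of the top.

B is a wooden ladder with two side rails of 49×63 mm section and 1332 mm height, set 510 mm apart overall. Between them run 5 rectangular rungs (63 mm deep, 34 mm thick), front faces flush with the rails' −y face. The bottom of the first rung is 151 mm above the floor and each subsequent rung is 249 mm higher than the one below.

C is a simple wooden stool: a rectangular seat 294 mm (x) by 352 mm (y), 32 mm thick, top face at z = 430 mm, on four round legs, each 26 mm in diameter. The legs rest on z = 0, each leg's axis is inset half a diameter from the nearest pair of seat edges (so the leg's bounding box is flush with the corner).

The ladder is on top of the table. Four stools sit around the table at the −y, +y, −x, +x sides.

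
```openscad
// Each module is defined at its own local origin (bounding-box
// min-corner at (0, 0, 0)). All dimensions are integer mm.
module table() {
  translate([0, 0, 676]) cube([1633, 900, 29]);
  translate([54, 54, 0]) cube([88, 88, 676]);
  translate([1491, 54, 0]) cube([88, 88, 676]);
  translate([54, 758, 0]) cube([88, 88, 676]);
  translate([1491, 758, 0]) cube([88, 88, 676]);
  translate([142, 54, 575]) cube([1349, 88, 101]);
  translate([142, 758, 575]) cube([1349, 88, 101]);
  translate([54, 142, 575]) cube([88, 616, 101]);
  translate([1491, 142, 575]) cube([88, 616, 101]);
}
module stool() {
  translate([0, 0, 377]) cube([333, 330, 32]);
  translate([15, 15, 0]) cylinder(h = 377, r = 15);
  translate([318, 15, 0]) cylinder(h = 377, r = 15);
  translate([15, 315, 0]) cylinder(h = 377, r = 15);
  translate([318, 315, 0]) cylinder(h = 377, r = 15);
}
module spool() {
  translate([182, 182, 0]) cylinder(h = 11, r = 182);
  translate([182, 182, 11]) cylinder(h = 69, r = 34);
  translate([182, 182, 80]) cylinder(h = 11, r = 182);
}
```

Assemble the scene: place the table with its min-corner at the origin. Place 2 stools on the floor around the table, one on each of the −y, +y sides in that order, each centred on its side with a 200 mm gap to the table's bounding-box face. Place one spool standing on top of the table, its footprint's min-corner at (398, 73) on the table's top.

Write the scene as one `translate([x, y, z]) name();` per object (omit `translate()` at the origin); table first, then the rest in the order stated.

table();
translate([650, -530, 0]) stool();
translate([650, 1100, 0]) stool();
translate([398, 73, 705]) spool();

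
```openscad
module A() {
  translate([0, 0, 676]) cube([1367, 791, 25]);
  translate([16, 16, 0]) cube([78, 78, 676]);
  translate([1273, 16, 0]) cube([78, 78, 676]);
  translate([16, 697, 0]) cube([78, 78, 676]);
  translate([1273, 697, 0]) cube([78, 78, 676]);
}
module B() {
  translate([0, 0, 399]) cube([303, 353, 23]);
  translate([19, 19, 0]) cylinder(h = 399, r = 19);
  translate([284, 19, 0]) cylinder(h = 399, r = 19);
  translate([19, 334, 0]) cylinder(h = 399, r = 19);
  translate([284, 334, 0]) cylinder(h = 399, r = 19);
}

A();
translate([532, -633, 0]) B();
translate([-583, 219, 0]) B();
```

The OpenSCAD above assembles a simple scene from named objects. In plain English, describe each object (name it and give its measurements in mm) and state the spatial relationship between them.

A is a table with a 1367×791 mm rectangular top, 25 mm thick, top surface at z = 701 mm, supported by four 78×78 mm square legs, each inset 16 mm from the nearest pair of top edges, running from the floor.

B is a four-legged stool. The seat is 303×353 mm, 23 mm thick, top at z = 422 mm. It stands on four round legs, each 38 mm in diameter, from z = 0 to the seat underside, each leg's axis is inset half a diameter from the nearest pair of seat edges (so the leg's bounding box is flush with the corner).

Two stools sit around the table at the −y, −x sides.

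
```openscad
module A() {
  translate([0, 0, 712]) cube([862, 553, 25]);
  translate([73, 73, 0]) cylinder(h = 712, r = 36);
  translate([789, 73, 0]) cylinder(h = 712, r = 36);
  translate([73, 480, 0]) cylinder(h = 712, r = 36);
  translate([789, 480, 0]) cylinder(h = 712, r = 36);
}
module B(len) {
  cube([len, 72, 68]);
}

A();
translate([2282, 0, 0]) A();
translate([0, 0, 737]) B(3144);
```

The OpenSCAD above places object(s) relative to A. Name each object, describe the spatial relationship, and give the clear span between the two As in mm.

A is a table. B is a beam. A beam spans the tops of two tables. The clear span between the two tables is 1420 mm.

Second table starts at x = 2282; first ends at x = 862; clear span = 2282 − 862 = 1420 mm.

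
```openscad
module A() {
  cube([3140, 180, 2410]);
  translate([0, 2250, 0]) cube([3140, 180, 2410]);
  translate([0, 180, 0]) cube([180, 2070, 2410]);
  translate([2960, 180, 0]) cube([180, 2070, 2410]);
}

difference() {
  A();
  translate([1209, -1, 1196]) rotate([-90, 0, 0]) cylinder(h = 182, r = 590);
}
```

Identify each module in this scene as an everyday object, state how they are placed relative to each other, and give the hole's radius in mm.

The subtracted cylinder has r = 590 mm.

A is a house frame. The house frame has a circular hole through its front wall. The hole's radius is 590 mm.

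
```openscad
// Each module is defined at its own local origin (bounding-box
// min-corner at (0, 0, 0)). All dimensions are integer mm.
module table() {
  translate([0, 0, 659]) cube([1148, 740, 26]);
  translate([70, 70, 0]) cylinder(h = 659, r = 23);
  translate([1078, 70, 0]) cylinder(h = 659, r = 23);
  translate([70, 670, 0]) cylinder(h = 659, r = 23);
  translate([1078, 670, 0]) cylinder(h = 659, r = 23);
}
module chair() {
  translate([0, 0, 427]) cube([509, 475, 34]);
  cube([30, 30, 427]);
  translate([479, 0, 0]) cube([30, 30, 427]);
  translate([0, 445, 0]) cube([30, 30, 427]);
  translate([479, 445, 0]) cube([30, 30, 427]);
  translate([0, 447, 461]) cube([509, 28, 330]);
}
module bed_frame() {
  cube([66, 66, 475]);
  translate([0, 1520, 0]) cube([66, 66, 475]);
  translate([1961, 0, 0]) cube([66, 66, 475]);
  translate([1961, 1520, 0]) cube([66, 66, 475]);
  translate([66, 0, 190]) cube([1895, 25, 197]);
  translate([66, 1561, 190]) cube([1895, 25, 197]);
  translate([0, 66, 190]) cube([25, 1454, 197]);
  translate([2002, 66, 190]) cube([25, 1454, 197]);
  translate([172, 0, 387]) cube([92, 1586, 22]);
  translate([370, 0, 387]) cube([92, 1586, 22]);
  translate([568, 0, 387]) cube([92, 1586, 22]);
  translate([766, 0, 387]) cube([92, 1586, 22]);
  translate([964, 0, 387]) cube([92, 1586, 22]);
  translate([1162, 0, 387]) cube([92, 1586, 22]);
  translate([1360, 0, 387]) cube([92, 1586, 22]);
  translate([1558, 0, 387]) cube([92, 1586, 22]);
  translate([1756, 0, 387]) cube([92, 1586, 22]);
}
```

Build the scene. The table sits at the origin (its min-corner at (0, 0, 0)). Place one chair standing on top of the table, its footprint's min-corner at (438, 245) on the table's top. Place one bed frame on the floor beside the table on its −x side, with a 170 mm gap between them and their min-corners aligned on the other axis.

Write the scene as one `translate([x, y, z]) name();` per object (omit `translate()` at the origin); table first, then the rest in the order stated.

table();
translate([438, 245, 685]) chair();
translate([-2197, 0, 0]) bed_frame();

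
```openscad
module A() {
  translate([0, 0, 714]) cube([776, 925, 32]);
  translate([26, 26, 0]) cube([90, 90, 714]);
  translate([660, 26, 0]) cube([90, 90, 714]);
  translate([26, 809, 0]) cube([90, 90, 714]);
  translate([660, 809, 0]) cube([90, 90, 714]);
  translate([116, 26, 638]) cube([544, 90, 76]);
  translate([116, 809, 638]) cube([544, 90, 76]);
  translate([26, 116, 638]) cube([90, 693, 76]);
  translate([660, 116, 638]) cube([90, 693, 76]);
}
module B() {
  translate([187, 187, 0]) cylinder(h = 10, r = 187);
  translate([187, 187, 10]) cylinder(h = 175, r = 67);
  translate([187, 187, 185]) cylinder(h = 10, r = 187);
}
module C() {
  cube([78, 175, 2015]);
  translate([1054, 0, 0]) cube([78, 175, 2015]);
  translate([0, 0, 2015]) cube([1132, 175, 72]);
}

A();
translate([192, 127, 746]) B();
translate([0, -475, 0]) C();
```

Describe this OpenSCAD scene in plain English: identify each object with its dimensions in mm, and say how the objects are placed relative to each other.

A is a table: top 776 mm (x) × 925 mm (y), 32 mm thick, upper face at z = 746 mm, on four 90×90 mm square legs, each inset 26 mm from the nearest pair of top edges, running from z = 0 to the bottom of the top. Four apron rails, 90 mm thick and 76 mm tall, run between adjacent legs with their top edges flush with the underside of the top and their outer faces flush with the legs' outer faces.

B is a spool: two coaxial disc flanges of radius 187 mm and thickness 10 mm, joined by a core cylinder of radius 67 mm and height 175 mm. The lower flange rests on z = 0 and the three cylinders share a vertical axis.

C is a rectangular door frame: two vertical jambs of 78×175 mm section, 2015 mm tall, with a clear opening 976 mm wide between their inner faces. A header 72 mm tall and 175 mm deep lies on top of the jambs and spans the full outside width.

The spool is on top of the table. The door frame is on the floor beside the table on its −y side.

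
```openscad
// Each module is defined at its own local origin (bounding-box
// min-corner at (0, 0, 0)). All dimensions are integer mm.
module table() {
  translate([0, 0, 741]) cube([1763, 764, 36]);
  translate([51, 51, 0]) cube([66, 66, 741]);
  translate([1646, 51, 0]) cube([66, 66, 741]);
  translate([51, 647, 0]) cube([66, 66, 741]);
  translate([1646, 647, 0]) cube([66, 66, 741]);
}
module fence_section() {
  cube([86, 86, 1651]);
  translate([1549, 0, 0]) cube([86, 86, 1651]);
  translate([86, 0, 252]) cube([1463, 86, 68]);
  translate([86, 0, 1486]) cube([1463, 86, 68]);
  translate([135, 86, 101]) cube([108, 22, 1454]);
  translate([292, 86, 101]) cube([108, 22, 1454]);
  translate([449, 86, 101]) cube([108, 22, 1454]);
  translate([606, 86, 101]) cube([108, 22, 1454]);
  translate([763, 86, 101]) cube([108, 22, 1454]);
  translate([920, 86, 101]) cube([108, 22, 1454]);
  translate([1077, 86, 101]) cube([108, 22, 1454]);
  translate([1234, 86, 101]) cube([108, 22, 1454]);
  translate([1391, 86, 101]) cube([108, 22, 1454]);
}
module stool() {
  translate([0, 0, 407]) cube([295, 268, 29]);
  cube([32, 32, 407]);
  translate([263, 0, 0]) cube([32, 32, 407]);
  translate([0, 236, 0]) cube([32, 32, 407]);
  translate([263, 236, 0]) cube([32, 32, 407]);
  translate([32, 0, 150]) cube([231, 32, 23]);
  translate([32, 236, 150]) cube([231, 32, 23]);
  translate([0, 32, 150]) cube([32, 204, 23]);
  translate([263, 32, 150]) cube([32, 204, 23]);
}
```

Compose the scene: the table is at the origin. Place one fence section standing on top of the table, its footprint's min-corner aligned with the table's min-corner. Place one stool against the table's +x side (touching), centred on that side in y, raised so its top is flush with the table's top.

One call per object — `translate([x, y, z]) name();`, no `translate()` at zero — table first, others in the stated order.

table();
translate([0, 0, 777]) fence_section();
translate([1763, 248, 341]) stool();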